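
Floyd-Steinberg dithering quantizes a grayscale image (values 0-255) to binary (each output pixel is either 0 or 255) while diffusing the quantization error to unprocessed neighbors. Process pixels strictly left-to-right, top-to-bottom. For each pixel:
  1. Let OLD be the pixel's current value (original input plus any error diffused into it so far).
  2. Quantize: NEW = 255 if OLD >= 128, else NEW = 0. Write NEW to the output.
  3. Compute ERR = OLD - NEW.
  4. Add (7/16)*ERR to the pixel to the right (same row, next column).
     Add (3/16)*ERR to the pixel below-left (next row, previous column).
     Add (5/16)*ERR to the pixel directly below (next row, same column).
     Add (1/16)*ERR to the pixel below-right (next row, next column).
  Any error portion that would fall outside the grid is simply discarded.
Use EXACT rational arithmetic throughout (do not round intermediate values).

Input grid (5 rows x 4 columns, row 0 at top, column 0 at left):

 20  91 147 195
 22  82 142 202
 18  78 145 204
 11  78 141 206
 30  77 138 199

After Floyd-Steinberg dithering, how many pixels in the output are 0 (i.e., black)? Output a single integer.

(0,0): OLD=20 → NEW=0, ERR=20
(0,1): OLD=399/4 → NEW=0, ERR=399/4
(0,2): OLD=12201/64 → NEW=255, ERR=-4119/64
(0,3): OLD=170847/1024 → NEW=255, ERR=-90273/1024
(1,0): OLD=3005/64 → NEW=0, ERR=3005/64
(1,1): OLD=62923/512 → NEW=0, ERR=62923/512
(1,2): OLD=2709255/16384 → NEW=255, ERR=-1468665/16384
(1,3): OLD=34396129/262144 → NEW=255, ERR=-32450591/262144
(2,0): OLD=456425/8192 → NEW=0, ERR=456425/8192
(2,1): OLD=33268147/262144 → NEW=0, ERR=33268147/262144
(2,2): OLD=82302839/524288 → NEW=255, ERR=-51390601/524288
(2,3): OLD=980038635/8388608 → NEW=0, ERR=980038635/8388608
(3,0): OLD=218969785/4194304 → NEW=0, ERR=218969785/4194304
(3,1): OLD=8429046823/67108864 → NEW=0, ERR=8429046823/67108864
(3,2): OLD=209548513177/1073741824 → NEW=255, ERR=-64255651943/1073741824
(3,3): OLD=3611240263855/17179869184 → NEW=255, ERR=-769626378065/17179869184
(4,0): OLD=75016977989/1073741824 → NEW=0, ERR=75016977989/1073741824
(4,1): OLD=1192790914031/8589934592 → NEW=255, ERR=-997642406929/8589934592
(4,2): OLD=18674662158319/274877906944 → NEW=0, ERR=18674662158319/274877906944
(4,3): OLD=927914333675321/4398046511104 → NEW=255, ERR=-193587526656199/4398046511104
Output grid:
  Row 0: ..##  (2 black, running=2)
  Row 1: ..##  (2 black, running=4)
  Row 2: ..#.  (3 black, running=7)
  Row 3: ..##  (2 black, running=9)
  Row 4: .#.#  (2 black, running=11)

Answer: 11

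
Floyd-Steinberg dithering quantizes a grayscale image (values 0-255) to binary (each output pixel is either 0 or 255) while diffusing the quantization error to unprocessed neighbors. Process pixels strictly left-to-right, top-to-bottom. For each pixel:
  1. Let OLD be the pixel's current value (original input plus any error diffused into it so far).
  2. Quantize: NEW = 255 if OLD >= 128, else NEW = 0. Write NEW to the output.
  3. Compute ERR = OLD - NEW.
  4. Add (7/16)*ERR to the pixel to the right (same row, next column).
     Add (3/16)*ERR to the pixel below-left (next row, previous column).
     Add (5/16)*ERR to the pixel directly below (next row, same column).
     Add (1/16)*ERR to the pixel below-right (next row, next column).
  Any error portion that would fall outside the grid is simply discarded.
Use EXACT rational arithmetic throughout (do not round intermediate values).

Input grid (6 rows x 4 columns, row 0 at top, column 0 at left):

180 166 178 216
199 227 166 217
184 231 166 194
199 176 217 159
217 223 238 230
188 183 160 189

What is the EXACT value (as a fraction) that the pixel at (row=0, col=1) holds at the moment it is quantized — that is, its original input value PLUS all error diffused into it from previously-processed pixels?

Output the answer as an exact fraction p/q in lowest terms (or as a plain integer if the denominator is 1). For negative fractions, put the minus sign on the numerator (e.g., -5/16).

Answer: 2131/16

Derivation:
(0,0): OLD=180 → NEW=255, ERR=-75
(0,1): OLD=2131/16 → NEW=255, ERR=-1949/16
Target (0,1): original=166, with diffused error = 2131/16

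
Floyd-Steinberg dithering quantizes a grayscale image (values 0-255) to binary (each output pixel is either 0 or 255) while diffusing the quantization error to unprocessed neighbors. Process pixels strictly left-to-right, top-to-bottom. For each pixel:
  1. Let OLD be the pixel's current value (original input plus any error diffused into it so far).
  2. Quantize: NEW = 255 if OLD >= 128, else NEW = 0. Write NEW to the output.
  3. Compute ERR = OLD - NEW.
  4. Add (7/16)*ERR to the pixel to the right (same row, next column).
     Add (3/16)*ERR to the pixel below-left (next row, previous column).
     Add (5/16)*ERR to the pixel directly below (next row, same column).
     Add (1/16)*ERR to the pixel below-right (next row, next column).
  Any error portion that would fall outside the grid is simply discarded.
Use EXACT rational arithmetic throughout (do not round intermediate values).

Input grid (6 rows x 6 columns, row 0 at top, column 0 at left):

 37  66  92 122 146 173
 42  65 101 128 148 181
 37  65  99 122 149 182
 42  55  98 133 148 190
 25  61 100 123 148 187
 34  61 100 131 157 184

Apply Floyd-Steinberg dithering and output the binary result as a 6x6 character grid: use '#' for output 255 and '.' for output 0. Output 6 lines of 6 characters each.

Answer: ...#.#
.#.##.
..#.##
...#.#
.#.#.#
...##.

Derivation:
(0,0): OLD=37 → NEW=0, ERR=37
(0,1): OLD=1315/16 → NEW=0, ERR=1315/16
(0,2): OLD=32757/256 → NEW=0, ERR=32757/256
(0,3): OLD=729011/4096 → NEW=255, ERR=-315469/4096
(0,4): OLD=7359973/65536 → NEW=0, ERR=7359973/65536
(0,5): OLD=232923459/1048576 → NEW=255, ERR=-34463421/1048576
(1,0): OLD=17657/256 → NEW=0, ERR=17657/256
(1,1): OLD=301391/2048 → NEW=255, ERR=-220849/2048
(1,2): OLD=5538043/65536 → NEW=0, ERR=5538043/65536
(1,3): OLD=44553055/262144 → NEW=255, ERR=-22293665/262144
(1,4): OLD=2263452861/16777216 → NEW=255, ERR=-2014737219/16777216
(1,5): OLD=33610736411/268435456 → NEW=0, ERR=33610736411/268435456
(2,0): OLD=1256149/32768 → NEW=0, ERR=1256149/32768
(2,1): OLD=71542007/1048576 → NEW=0, ERR=71542007/1048576
(2,2): OLD=2224183205/16777216 → NEW=255, ERR=-2054006875/16777216
(2,3): OLD=3305316029/134217728 → NEW=0, ERR=3305316029/134217728
(2,4): OLD=603049070263/4294967296 → NEW=255, ERR=-492167590217/4294967296
(2,5): OLD=11234857819249/68719476736 → NEW=255, ERR=-6288608748431/68719476736
(3,0): OLD=1120252933/16777216 → NEW=0, ERR=1120252933/16777216
(3,1): OLD=11405104417/134217728 → NEW=0, ERR=11405104417/134217728
(3,2): OLD=113601089203/1073741824 → NEW=0, ERR=113601089203/1073741824
(3,3): OLD=10847042937561/68719476736 → NEW=255, ERR=-6676423630119/68719476736
(3,4): OLD=29722921922105/549755813888 → NEW=0, ERR=29722921922105/549755813888
(3,5): OLD=1564776326189239/8796093022208 → NEW=255, ERR=-678227394473801/8796093022208
(4,0): OLD=132712521771/2147483648 → NEW=0, ERR=132712521771/2147483648
(4,1): OLD=4762338956847/34359738368 → NEW=255, ERR=-3999394326993/34359738368
(4,2): OLD=76122133315805/1099511627776 → NEW=0, ERR=76122133315805/1099511627776
(4,3): OLD=2457244973140785/17592186044416 → NEW=255, ERR=-2028762468185295/17592186044416
(4,4): OLD=26434097967263553/281474976710656 → NEW=0, ERR=26434097967263553/281474976710656
(4,5): OLD=933913568997437223/4503599627370496 → NEW=255, ERR=-214504335982039257/4503599627370496
(5,0): OLD=17310516432893/549755813888 → NEW=0, ERR=17310516432893/549755813888
(5,1): OLD=971882697545165/17592186044416 → NEW=0, ERR=971882697545165/17592186044416
(5,2): OLD=16453234959584927/140737488355328 → NEW=0, ERR=16453234959584927/140737488355328
(5,3): OLD=756805403195537093/4503599627370496 → NEW=255, ERR=-391612501783939387/4503599627370496
(5,4): OLD=1190450798630830149/9007199254740992 → NEW=255, ERR=-1106385011328122811/9007199254740992
(5,5): OLD=17473347301792661897/144115188075855872 → NEW=0, ERR=17473347301792661897/144115188075855872
Row 0: ...#.#
Row 1: .#.##.
Row 2: ..#.##
Row 3: ...#.#
Row 4: .#.#.#
Row 5: ...##.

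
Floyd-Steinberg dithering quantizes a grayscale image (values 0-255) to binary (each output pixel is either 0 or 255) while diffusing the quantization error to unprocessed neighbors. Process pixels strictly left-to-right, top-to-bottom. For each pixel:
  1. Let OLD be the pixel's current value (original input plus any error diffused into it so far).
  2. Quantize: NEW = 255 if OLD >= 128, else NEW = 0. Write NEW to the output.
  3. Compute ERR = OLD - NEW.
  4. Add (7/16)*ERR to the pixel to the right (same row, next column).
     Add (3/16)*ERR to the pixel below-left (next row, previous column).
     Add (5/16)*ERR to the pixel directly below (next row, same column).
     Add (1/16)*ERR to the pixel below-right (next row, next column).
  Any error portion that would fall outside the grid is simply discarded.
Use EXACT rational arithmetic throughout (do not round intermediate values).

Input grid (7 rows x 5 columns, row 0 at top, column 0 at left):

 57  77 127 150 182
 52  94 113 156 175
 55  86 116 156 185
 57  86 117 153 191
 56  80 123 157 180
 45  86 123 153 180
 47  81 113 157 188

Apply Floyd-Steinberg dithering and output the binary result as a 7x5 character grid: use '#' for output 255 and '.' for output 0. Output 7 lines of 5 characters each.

(0,0): OLD=57 → NEW=0, ERR=57
(0,1): OLD=1631/16 → NEW=0, ERR=1631/16
(0,2): OLD=43929/256 → NEW=255, ERR=-21351/256
(0,3): OLD=464943/4096 → NEW=0, ERR=464943/4096
(0,4): OLD=15182153/65536 → NEW=255, ERR=-1529527/65536
(1,0): OLD=22765/256 → NEW=0, ERR=22765/256
(1,1): OLD=312699/2048 → NEW=255, ERR=-209541/2048
(1,2): OLD=4576279/65536 → NEW=0, ERR=4576279/65536
(1,3): OLD=55688203/262144 → NEW=255, ERR=-11158517/262144
(1,4): OLD=655059393/4194304 → NEW=255, ERR=-414488127/4194304
(2,0): OLD=2084217/32768 → NEW=0, ERR=2084217/32768
(2,1): OLD=105386691/1048576 → NEW=0, ERR=105386691/1048576
(2,2): OLD=2808779017/16777216 → NEW=255, ERR=-1469411063/16777216
(2,3): OLD=24216998155/268435456 → NEW=0, ERR=24216998155/268435456
(2,4): OLD=820025414797/4294967296 → NEW=255, ERR=-275191245683/4294967296
(3,0): OLD=1605936105/16777216 → NEW=0, ERR=1605936105/16777216
(3,1): OLD=19708411573/134217728 → NEW=255, ERR=-14517109067/134217728
(3,2): OLD=281348749015/4294967296 → NEW=0, ERR=281348749015/4294967296
(3,3): OLD=1652392258367/8589934592 → NEW=255, ERR=-538041062593/8589934592
(3,4): OLD=20507584159131/137438953472 → NEW=255, ERR=-14539348976229/137438953472
(4,0): OLD=140945201287/2147483648 → NEW=0, ERR=140945201287/2147483648
(4,1): OLD=6403219396103/68719476736 → NEW=0, ERR=6403219396103/68719476736
(4,2): OLD=182224620565833/1099511627776 → NEW=255, ERR=-98150844517047/1099511627776
(4,3): OLD=1453651921612807/17592186044416 → NEW=0, ERR=1453651921612807/17592186044416
(4,4): OLD=50433967818230705/281474976710656 → NEW=255, ERR=-21342151242986575/281474976710656
(5,0): OLD=91238913644149/1099511627776 → NEW=0, ERR=91238913644149/1099511627776
(5,1): OLD=1220784678262431/8796093022208 → NEW=255, ERR=-1022219042400609/8796093022208
(5,2): OLD=18458467910679191/281474976710656 → NEW=0, ERR=18458467910679191/281474976710656
(5,3): OLD=211349775541535257/1125899906842624 → NEW=255, ERR=-75754700703333863/1125899906842624
(5,4): OLD=2378499524906908227/18014398509481984 → NEW=255, ERR=-2215172095010997693/18014398509481984
(6,0): OLD=7197561371264549/140737488355328 → NEW=0, ERR=7197561371264549/140737488355328
(6,1): OLD=380734947855556139/4503599627370496 → NEW=0, ERR=380734947855556139/4503599627370496
(6,2): OLD=10851897635979966857/72057594037927936 → NEW=255, ERR=-7522788843691656823/72057594037927936
(6,3): OLD=82250952737368441891/1152921504606846976 → NEW=0, ERR=82250952737368441891/1152921504606846976
(6,4): OLD=3257316671095241659573/18446744073709551616 → NEW=255, ERR=-1446603067700694002507/18446744073709551616
Row 0: ..#.#
Row 1: .#.##
Row 2: ..#.#
Row 3: .#.##
Row 4: ..#.#
Row 5: .#.##
Row 6: ..#.#

Answer: ..#.#
.#.##
..#.#
.#.##
..#.#
.#.##
..#.#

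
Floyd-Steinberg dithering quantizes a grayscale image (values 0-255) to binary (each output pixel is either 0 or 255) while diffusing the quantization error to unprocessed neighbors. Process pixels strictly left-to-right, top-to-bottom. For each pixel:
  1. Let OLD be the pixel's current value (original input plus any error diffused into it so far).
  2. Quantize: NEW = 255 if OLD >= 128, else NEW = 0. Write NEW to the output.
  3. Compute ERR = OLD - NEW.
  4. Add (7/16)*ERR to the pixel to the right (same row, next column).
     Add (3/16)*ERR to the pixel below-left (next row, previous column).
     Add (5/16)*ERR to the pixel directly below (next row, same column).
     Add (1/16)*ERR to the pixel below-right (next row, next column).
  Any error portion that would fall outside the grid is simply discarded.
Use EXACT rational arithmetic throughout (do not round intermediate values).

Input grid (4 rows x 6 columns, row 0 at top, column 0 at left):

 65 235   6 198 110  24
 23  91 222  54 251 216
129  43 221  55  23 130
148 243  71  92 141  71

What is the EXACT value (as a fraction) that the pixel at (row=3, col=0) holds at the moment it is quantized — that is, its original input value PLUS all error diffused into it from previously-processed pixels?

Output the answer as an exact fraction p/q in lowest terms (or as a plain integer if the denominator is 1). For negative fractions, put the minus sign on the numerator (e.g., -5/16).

(0,0): OLD=65 → NEW=0, ERR=65
(0,1): OLD=4215/16 → NEW=255, ERR=135/16
(0,2): OLD=2481/256 → NEW=0, ERR=2481/256
(0,3): OLD=828375/4096 → NEW=255, ERR=-216105/4096
(0,4): OLD=5696225/65536 → NEW=0, ERR=5696225/65536
(0,5): OLD=65039399/1048576 → NEW=0, ERR=65039399/1048576
(1,0): OLD=11493/256 → NEW=0, ERR=11493/256
(1,1): OLD=244035/2048 → NEW=0, ERR=244035/2048
(1,2): OLD=17550207/65536 → NEW=255, ERR=838527/65536
(1,3): OLD=15732051/262144 → NEW=0, ERR=15732051/262144
(1,4): OLD=5247071961/16777216 → NEW=255, ERR=968881881/16777216
(1,5): OLD=71425617183/268435456 → NEW=255, ERR=2974575903/268435456
(2,0): OLD=5418897/32768 → NEW=255, ERR=-2936943/32768
(2,1): OLD=48474955/1048576 → NEW=0, ERR=48474955/1048576
(2,2): OLD=4427902113/16777216 → NEW=255, ERR=149712033/16777216
(2,3): OLD=11983749593/134217728 → NEW=0, ERR=11983749593/134217728
(2,4): OLD=369100640523/4294967296 → NEW=0, ERR=369100640523/4294967296
(2,5): OLD=12003236293117/68719476736 → NEW=255, ERR=-5520230274563/68719476736
(3,0): OLD=2158541953/16777216 → NEW=255, ERR=-2119648127/16777216
Target (3,0): original=148, with diffused error = 2158541953/16777216

Answer: 2158541953/16777216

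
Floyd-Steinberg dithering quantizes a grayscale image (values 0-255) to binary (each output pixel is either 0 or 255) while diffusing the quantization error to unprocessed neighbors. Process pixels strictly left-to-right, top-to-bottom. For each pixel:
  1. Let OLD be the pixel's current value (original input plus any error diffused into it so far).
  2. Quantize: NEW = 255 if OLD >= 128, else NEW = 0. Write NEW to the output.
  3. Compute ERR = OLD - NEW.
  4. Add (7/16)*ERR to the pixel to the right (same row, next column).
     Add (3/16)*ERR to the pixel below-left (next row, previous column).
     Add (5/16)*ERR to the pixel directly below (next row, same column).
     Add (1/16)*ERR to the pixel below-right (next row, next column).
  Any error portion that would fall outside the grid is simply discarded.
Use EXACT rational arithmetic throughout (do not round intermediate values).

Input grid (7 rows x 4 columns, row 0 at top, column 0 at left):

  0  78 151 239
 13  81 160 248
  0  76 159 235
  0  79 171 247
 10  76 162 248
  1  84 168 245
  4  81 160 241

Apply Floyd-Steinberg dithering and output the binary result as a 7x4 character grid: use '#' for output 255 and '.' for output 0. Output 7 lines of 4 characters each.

(0,0): OLD=0 → NEW=0, ERR=0
(0,1): OLD=78 → NEW=0, ERR=78
(0,2): OLD=1481/8 → NEW=255, ERR=-559/8
(0,3): OLD=26679/128 → NEW=255, ERR=-5961/128
(1,0): OLD=221/8 → NEW=0, ERR=221/8
(1,1): OLD=6679/64 → NEW=0, ERR=6679/64
(1,2): OLD=368567/2048 → NEW=255, ERR=-153673/2048
(1,3): OLD=6430769/32768 → NEW=255, ERR=-1925071/32768
(2,0): OLD=28877/1024 → NEW=0, ERR=28877/1024
(2,1): OLD=3558843/32768 → NEW=0, ERR=3558843/32768
(2,2): OLD=2925759/16384 → NEW=255, ERR=-1252161/16384
(2,3): OLD=93593303/524288 → NEW=255, ERR=-40100137/524288
(3,0): OLD=15296849/524288 → NEW=0, ERR=15296849/524288
(3,1): OLD=949062983/8388608 → NEW=0, ERR=949062983/8388608
(3,2): OLD=25375397441/134217728 → NEW=255, ERR=-8850123199/134217728
(3,3): OLD=406891720391/2147483648 → NEW=255, ERR=-140716609849/2147483648
(4,0): OLD=5413114149/134217728 → NEW=0, ERR=5413114149/134217728
(4,1): OLD=127195609339/1073741824 → NEW=0, ERR=127195609339/1073741824
(4,2): OLD=6459816584543/34359738368 → NEW=255, ERR=-2301916699297/34359738368
(4,3): OLD=106703064622281/549755813888 → NEW=255, ERR=-33484667919159/549755813888
(5,0): OLD=615291263161/17179869184 → NEW=0, ERR=615291263161/17179869184
(5,1): OLD=69624870669339/549755813888 → NEW=0, ERR=69624870669339/549755813888
(5,2): OLD=218204316837081/1099511627776 → NEW=255, ERR=-62171148245799/1099511627776
(5,3): OLD=3466379529592233/17592186044416 → NEW=255, ERR=-1019627911733847/17592186044416
(6,0): OLD=342505586202609/8796093022208 → NEW=0, ERR=342505586202609/8796093022208
(6,1): OLD=18190186882586207/140737488355328 → NEW=255, ERR=-17697872648022433/140737488355328
(6,2): OLD=189966223785909745/2251799813685248 → NEW=0, ERR=189966223785909745/2251799813685248
(6,3): OLD=9232815272954626071/36028797018963968 → NEW=255, ERR=45472033118814231/36028797018963968
Row 0: ..##
Row 1: ..##
Row 2: ..##
Row 3: ..##
Row 4: ..##
Row 5: ..##
Row 6: .#.#

Answer: ..##
..##
..##
..##
..##
..##
.#.#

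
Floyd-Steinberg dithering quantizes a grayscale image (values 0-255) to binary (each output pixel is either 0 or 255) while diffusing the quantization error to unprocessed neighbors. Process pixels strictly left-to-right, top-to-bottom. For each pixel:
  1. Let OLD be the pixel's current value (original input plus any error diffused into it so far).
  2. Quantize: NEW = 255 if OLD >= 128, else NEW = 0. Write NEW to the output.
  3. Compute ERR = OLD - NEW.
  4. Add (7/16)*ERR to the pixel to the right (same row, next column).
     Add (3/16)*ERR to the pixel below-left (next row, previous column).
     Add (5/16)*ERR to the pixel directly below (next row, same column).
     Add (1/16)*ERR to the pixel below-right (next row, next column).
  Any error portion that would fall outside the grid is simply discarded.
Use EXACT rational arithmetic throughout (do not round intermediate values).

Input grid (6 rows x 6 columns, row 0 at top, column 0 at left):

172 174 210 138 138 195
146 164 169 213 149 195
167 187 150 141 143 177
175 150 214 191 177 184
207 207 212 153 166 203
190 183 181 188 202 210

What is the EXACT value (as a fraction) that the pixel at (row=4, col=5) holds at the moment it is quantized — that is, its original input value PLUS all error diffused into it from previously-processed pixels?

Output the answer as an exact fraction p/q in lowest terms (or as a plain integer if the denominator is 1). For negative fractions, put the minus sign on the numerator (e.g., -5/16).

Answer: 842827315763207951/4503599627370496

Derivation:
(0,0): OLD=172 → NEW=255, ERR=-83
(0,1): OLD=2203/16 → NEW=255, ERR=-1877/16
(0,2): OLD=40621/256 → NEW=255, ERR=-24659/256
(0,3): OLD=392635/4096 → NEW=0, ERR=392635/4096
(0,4): OLD=11792413/65536 → NEW=255, ERR=-4919267/65536
(0,5): OLD=170037451/1048576 → NEW=255, ERR=-97349429/1048576
(1,0): OLD=25105/256 → NEW=0, ERR=25105/256
(1,1): OLD=301047/2048 → NEW=255, ERR=-221193/2048
(1,2): OLD=6703555/65536 → NEW=0, ERR=6703555/65536
(1,3): OLD=70152967/262144 → NEW=255, ERR=3306247/262144
(1,4): OLD=2007305013/16777216 → NEW=0, ERR=2007305013/16777216
(1,5): OLD=57348762339/268435456 → NEW=255, ERR=-11102278941/268435456
(2,0): OLD=5812877/32768 → NEW=255, ERR=-2542963/32768
(2,1): OLD=151628895/1048576 → NEW=255, ERR=-115757985/1048576
(2,2): OLD=2168985053/16777216 → NEW=255, ERR=-2109205027/16777216
(2,3): OLD=15940494133/134217728 → NEW=0, ERR=15940494133/134217728
(2,4): OLD=968010402335/4294967296 → NEW=255, ERR=-127206258145/4294967296
(2,5): OLD=10898591343305/68719476736 → NEW=255, ERR=-6624875224375/68719476736
(3,0): OLD=2181864765/16777216 → NEW=255, ERR=-2096325315/16777216
(3,1): OLD=4350395129/134217728 → NEW=0, ERR=4350395129/134217728
(3,2): OLD=219325262907/1073741824 → NEW=255, ERR=-54478902213/1073741824
(3,3): OLD=13228914594545/68719476736 → NEW=255, ERR=-4294551973135/68719476736
(3,4): OLD=71331050487889/549755813888 → NEW=255, ERR=-68856682053551/549755813888
(3,5): OLD=855206931693855/8796093022208 → NEW=0, ERR=855206931693855/8796093022208
(4,0): OLD=373727287923/2147483648 → NEW=255, ERR=-173881042317/2147483648
(4,1): OLD=5648127102679/34359738368 → NEW=255, ERR=-3113606181161/34359738368
(4,2): OLD=161416476230741/1099511627776 → NEW=255, ERR=-118958988852139/1099511627776
(4,3): OLD=1046400896792457/17592186044416 → NEW=0, ERR=1046400896792457/17592186044416
(4,4): OLD=47064419567988505/281474976710656 → NEW=255, ERR=-24711699493228775/281474976710656
(4,5): OLD=842827315763207951/4503599627370496 → NEW=255, ERR=-305590589216268529/4503599627370496
Target (4,5): original=203, with diffused error = 842827315763207951/4503599627370496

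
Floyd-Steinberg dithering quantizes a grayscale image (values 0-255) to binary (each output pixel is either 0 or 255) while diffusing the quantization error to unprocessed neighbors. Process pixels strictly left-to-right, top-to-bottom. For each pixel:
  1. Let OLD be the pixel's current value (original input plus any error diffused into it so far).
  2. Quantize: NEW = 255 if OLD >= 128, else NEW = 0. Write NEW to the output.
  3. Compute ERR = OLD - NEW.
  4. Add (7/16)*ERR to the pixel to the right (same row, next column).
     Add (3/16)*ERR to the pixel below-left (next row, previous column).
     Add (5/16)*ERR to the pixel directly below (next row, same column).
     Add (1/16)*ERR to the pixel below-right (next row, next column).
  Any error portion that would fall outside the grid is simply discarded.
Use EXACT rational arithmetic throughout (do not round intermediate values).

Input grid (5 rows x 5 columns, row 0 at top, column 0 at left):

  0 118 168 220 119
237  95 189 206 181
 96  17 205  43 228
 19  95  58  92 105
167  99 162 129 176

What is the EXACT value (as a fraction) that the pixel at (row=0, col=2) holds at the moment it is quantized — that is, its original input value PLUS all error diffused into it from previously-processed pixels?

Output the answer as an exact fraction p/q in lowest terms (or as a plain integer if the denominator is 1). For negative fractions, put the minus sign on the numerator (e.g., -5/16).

Answer: 1757/8

Derivation:
(0,0): OLD=0 → NEW=0, ERR=0
(0,1): OLD=118 → NEW=0, ERR=118
(0,2): OLD=1757/8 → NEW=255, ERR=-283/8
Target (0,2): original=168, with diffused error = 1757/8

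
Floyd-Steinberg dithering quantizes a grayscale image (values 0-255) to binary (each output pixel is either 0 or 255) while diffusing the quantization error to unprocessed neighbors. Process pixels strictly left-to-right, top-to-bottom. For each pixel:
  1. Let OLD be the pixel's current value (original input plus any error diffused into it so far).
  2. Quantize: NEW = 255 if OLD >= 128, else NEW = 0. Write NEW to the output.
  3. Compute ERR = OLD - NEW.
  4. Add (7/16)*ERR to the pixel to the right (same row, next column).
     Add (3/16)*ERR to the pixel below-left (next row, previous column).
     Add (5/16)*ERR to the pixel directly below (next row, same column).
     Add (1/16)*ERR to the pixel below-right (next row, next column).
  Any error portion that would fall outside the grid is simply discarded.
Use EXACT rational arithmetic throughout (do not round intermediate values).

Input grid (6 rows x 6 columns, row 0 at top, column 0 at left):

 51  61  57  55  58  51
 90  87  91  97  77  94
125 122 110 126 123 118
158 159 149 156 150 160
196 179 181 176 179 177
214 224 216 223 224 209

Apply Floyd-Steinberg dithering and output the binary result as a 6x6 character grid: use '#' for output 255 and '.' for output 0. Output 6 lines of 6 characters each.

(0,0): OLD=51 → NEW=0, ERR=51
(0,1): OLD=1333/16 → NEW=0, ERR=1333/16
(0,2): OLD=23923/256 → NEW=0, ERR=23923/256
(0,3): OLD=392741/4096 → NEW=0, ERR=392741/4096
(0,4): OLD=6550275/65536 → NEW=0, ERR=6550275/65536
(0,5): OLD=99329301/1048576 → NEW=0, ERR=99329301/1048576
(1,0): OLD=31119/256 → NEW=0, ERR=31119/256
(1,1): OLD=382825/2048 → NEW=255, ERR=-139415/2048
(1,2): OLD=7445277/65536 → NEW=0, ERR=7445277/65536
(1,3): OLD=52755801/262144 → NEW=255, ERR=-14090919/262144
(1,4): OLD=1819851499/16777216 → NEW=0, ERR=1819851499/16777216
(1,5): OLD=47595107837/268435456 → NEW=255, ERR=-20855933443/268435456
(2,0): OLD=4922515/32768 → NEW=255, ERR=-3433325/32768
(2,1): OLD=87855617/1048576 → NEW=0, ERR=87855617/1048576
(2,2): OLD=2815633731/16777216 → NEW=255, ERR=-1462556349/16777216
(2,3): OLD=13220712171/134217728 → NEW=0, ERR=13220712171/134217728
(2,4): OLD=781962166337/4294967296 → NEW=255, ERR=-313254494143/4294967296
(2,5): OLD=4713524104151/68719476736 → NEW=0, ERR=4713524104151/68719476736
(3,0): OLD=2365034979/16777216 → NEW=255, ERR=-1913155101/16777216
(3,1): OLD=15086034855/134217728 → NEW=0, ERR=15086034855/134217728
(3,2): OLD=208991354533/1073741824 → NEW=255, ERR=-64812810587/1073741824
(3,3): OLD=9706615713967/68719476736 → NEW=255, ERR=-7816850853713/68719476736
(3,4): OLD=53029002801487/549755813888 → NEW=0, ERR=53029002801487/549755813888
(3,5): OLD=1927022292079425/8796093022208 → NEW=255, ERR=-315981428583615/8796093022208
(4,0): OLD=389638695533/2147483648 → NEW=255, ERR=-157969634707/2147483648
(4,1): OLD=5617727796873/34359738368 → NEW=255, ERR=-3144005486967/34359738368
(4,2): OLD=118528925706699/1099511627776 → NEW=0, ERR=118528925706699/1099511627776
(4,3): OLD=3552384854234903/17592186044416 → NEW=255, ERR=-933622587091177/17592186044416
(4,4): OLD=48436300779754887/281474976710656 → NEW=255, ERR=-23339818281462393/281474976710656
(4,5): OLD=610352226935323985/4503599627370496 → NEW=255, ERR=-538065678044152495/4503599627370496
(5,0): OLD=95578156934571/549755813888 → NEW=255, ERR=-44609575606869/549755813888
(5,1): OLD=3087781061688411/17592186044416 → NEW=255, ERR=-1398226379637669/17592186044416
(5,2): OLD=28041362898986649/140737488355328 → NEW=255, ERR=-7846696631621991/140737488355328
(5,3): OLD=780083107230146339/4503599627370496 → NEW=255, ERR=-368334797749330141/4503599627370496
(5,4): OLD=1230270950163219555/9007199254740992 → NEW=255, ERR=-1066564859795733405/9007199254740992
(5,5): OLD=16526589323835421887/144115188075855872 → NEW=0, ERR=16526589323835421887/144115188075855872
Row 0: ......
Row 1: .#.#.#
Row 2: #.#.#.
Row 3: #.##.#
Row 4: ##.###
Row 5: #####.

Answer: ......
.#.#.#
#.#.#.
#.##.#
##.###
#####.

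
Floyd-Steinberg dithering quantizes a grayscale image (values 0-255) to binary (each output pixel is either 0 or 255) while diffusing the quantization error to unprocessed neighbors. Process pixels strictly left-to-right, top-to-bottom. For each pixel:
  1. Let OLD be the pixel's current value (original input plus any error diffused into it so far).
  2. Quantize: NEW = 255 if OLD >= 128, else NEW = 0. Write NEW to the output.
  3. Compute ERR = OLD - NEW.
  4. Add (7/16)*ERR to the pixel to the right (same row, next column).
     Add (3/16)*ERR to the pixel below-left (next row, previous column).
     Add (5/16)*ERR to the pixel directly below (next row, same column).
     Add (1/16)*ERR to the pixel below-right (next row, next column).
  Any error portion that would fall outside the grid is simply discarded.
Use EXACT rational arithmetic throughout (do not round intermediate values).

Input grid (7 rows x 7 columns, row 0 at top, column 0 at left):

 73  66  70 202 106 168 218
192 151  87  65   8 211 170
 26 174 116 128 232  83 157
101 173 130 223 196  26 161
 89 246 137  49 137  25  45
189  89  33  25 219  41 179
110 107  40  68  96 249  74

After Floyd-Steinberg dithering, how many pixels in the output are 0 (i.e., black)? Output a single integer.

(0,0): OLD=73 → NEW=0, ERR=73
(0,1): OLD=1567/16 → NEW=0, ERR=1567/16
(0,2): OLD=28889/256 → NEW=0, ERR=28889/256
(0,3): OLD=1029615/4096 → NEW=255, ERR=-14865/4096
(0,4): OLD=6842761/65536 → NEW=0, ERR=6842761/65536
(0,5): OLD=224060095/1048576 → NEW=255, ERR=-43326785/1048576
(0,6): OLD=3354145593/16777216 → NEW=255, ERR=-924044487/16777216
(1,0): OLD=59693/256 → NEW=255, ERR=-5587/256
(1,1): OLD=405051/2048 → NEW=255, ERR=-117189/2048
(1,2): OLD=6728663/65536 → NEW=0, ERR=6728663/65536
(1,3): OLD=35498187/262144 → NEW=255, ERR=-31348533/262144
(1,4): OLD=-329906111/16777216 → NEW=0, ERR=-329906111/16777216
(1,5): OLD=24922004497/134217728 → NEW=255, ERR=-9303516143/134217728
(1,6): OLD=257439999199/2147483648 → NEW=0, ERR=257439999199/2147483648
(2,0): OLD=276921/32768 → NEW=0, ERR=276921/32768
(2,1): OLD=186334595/1048576 → NEW=255, ERR=-81052285/1048576
(2,2): OLD=1480900937/16777216 → NEW=0, ERR=1480900937/16777216
(2,3): OLD=17713666881/134217728 → NEW=255, ERR=-16511853759/134217728
(2,4): OLD=162737994129/1073741824 → NEW=255, ERR=-111066170991/1073741824
(2,5): OLD=1282742614619/34359738368 → NEW=0, ERR=1282742614619/34359738368
(2,6): OLD=113504360886061/549755813888 → NEW=255, ERR=-26683371655379/549755813888
(3,0): OLD=1495649321/16777216 → NEW=0, ERR=1495649321/16777216
(3,1): OLD=27504591349/134217728 → NEW=255, ERR=-6720929291/134217728
(3,2): OLD=115726076463/1073741824 → NEW=0, ERR=115726076463/1073741824
(3,3): OLD=935574589977/4294967296 → NEW=255, ERR=-159642070503/4294967296
(3,4): OLD=80662789496873/549755813888 → NEW=255, ERR=-59524943044567/549755813888
(3,5): OLD=-111136384039285/4398046511104 → NEW=0, ERR=-111136384039285/4398046511104
(3,6): OLD=9648269312784981/70368744177664 → NEW=255, ERR=-8295760452519339/70368744177664
(4,0): OLD=230789229639/2147483648 → NEW=0, ERR=230789229639/2147483648
(4,1): OLD=10416145474587/34359738368 → NEW=255, ERR=1654412190747/34359738368
(4,2): OLD=99861636481397/549755813888 → NEW=255, ERR=-40326096060043/549755813888
(4,3): OLD=-36384058719337/4398046511104 → NEW=0, ERR=-36384058719337/4398046511104
(4,4): OLD=3253974593604501/35184372088832 → NEW=0, ERR=3253974593604501/35184372088832
(4,5): OLD=32305757191123221/1125899906842624 → NEW=0, ERR=32305757191123221/1125899906842624
(4,6): OLD=344676482748947747/18014398509481984 → NEW=0, ERR=344676482748947747/18014398509481984
(5,0): OLD=127330223768193/549755813888 → NEW=255, ERR=-12857508773247/549755813888
(5,1): OLD=381653223715499/4398046511104 → NEW=0, ERR=381653223715499/4398046511104
(5,2): OLD=1741654932863645/35184372088832 → NEW=0, ERR=1741654932863645/35184372088832
(5,3): OLD=15995512324887793/281474976710656 → NEW=0, ERR=15995512324887793/281474976710656
(5,4): OLD=5001266506191352251/18014398509481984 → NEW=255, ERR=407594886273446331/18014398509481984
(5,5): OLD=9977567320798255627/144115188075855872 → NEW=0, ERR=9977567320798255627/144115188075855872
(5,6): OLD=500511066125260688965/2305843009213693952 → NEW=255, ERR=-87478901224231268795/2305843009213693952
(6,0): OLD=8371221179759657/70368744177664 → NEW=0, ERR=8371221179759657/70368744177664
(6,1): OLD=218406264661924541/1125899906842624 → NEW=255, ERR=-68698211582944579/1125899906842624
(6,2): OLD=808002621726671767/18014398509481984 → NEW=0, ERR=808002621726671767/18014398509481984
(6,3): OLD=16244379929406859977/144115188075855872 → NEW=0, ERR=16244379929406859977/144115188075855872
(6,4): OLD=48687223514254726171/288230376151711744 → NEW=255, ERR=-24811522404431768549/288230376151711744
(6,5): OLD=8384974121493345440167/36893488147419103232 → NEW=255, ERR=-1022865356098525883993/36893488147419103232
(6,6): OLD=32077777610040388975649/590295810358705651712 → NEW=0, ERR=32077777610040388975649/590295810358705651712
Output grid:
  Row 0: ...#.##  (4 black, running=4)
  Row 1: ##.#.#.  (3 black, running=7)
  Row 2: .#.##.#  (3 black, running=10)
  Row 3: .#.##.#  (3 black, running=13)
  Row 4: .##....  (5 black, running=18)
  Row 5: #...#.#  (4 black, running=22)
  Row 6: .#..##.  (4 black, running=26)

Answer: 26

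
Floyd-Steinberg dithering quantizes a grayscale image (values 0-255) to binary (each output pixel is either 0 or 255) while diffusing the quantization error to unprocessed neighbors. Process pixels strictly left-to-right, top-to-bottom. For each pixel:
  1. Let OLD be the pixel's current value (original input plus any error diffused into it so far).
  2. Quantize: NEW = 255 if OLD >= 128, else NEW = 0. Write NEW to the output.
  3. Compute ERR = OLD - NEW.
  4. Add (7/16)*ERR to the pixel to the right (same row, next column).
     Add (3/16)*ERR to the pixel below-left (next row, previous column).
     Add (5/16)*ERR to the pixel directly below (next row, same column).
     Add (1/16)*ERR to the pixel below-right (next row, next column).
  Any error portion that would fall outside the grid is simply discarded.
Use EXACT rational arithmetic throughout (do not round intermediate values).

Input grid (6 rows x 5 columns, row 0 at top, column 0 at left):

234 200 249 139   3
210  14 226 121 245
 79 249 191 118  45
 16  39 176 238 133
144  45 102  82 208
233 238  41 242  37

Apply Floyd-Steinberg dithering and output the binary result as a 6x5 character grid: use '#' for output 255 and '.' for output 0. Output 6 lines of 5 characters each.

(0,0): OLD=234 → NEW=255, ERR=-21
(0,1): OLD=3053/16 → NEW=255, ERR=-1027/16
(0,2): OLD=56555/256 → NEW=255, ERR=-8725/256
(0,3): OLD=508269/4096 → NEW=0, ERR=508269/4096
(0,4): OLD=3754491/65536 → NEW=0, ERR=3754491/65536
(1,0): OLD=48999/256 → NEW=255, ERR=-16281/256
(1,1): OLD=-85167/2048 → NEW=0, ERR=-85167/2048
(1,2): OLD=14182693/65536 → NEW=255, ERR=-2528987/65536
(1,3): OLD=39716545/262144 → NEW=255, ERR=-27130175/262144
(1,4): OLD=945312291/4194304 → NEW=255, ERR=-124235229/4194304
(2,0): OLD=1681931/32768 → NEW=0, ERR=1681931/32768
(2,1): OLD=259260841/1048576 → NEW=255, ERR=-8126039/1048576
(2,2): OLD=2576079419/16777216 → NEW=255, ERR=-1702110661/16777216
(2,3): OLD=8940709761/268435456 → NEW=0, ERR=8940709761/268435456
(2,4): OLD=188321924167/4294967296 → NEW=0, ERR=188321924167/4294967296
(3,0): OLD=513166299/16777216 → NEW=0, ERR=513166299/16777216
(3,1): OLD=4582940223/134217728 → NEW=0, ERR=4582940223/134217728
(3,2): OLD=708648417637/4294967296 → NEW=255, ERR=-386568242843/4294967296
(3,3): OLD=1811717498429/8589934592 → NEW=255, ERR=-378715822531/8589934592
(3,4): OLD=17797692008081/137438953472 → NEW=255, ERR=-17249241127279/137438953472
(4,0): OLD=343513117941/2147483648 → NEW=255, ERR=-204095212299/2147483648
(4,1): OLD=-60020239371/68719476736 → NEW=0, ERR=-60020239371/68719476736
(4,2): OLD=74061870583547/1099511627776 → NEW=0, ERR=74061870583547/1099511627776
(4,3): OLD=1205670966084597/17592186044416 → NEW=0, ERR=1205670966084597/17592186044416
(4,4): OLD=55171367592406579/281474976710656 → NEW=255, ERR=-16604751468810701/281474976710656
(5,0): OLD=223350914585855/1099511627776 → NEW=255, ERR=-57024550497025/1099511627776
(5,1): OLD=1950327834497853/8796093022208 → NEW=255, ERR=-292675886165187/8796093022208
(5,2): OLD=16969609002482853/281474976710656 → NEW=0, ERR=16969609002482853/281474976710656
(5,3): OLD=318564408647690923/1125899906842624 → NEW=255, ERR=31459932402821803/1125899906842624
(5,4): OLD=631820184123786217/18014398509481984 → NEW=0, ERR=631820184123786217/18014398509481984
Row 0: ###..
Row 1: #.###
Row 2: .##..
Row 3: ..###
Row 4: #...#
Row 5: ##.#.

Answer: ###..
#.###
.##..
..###
#...#
##.#.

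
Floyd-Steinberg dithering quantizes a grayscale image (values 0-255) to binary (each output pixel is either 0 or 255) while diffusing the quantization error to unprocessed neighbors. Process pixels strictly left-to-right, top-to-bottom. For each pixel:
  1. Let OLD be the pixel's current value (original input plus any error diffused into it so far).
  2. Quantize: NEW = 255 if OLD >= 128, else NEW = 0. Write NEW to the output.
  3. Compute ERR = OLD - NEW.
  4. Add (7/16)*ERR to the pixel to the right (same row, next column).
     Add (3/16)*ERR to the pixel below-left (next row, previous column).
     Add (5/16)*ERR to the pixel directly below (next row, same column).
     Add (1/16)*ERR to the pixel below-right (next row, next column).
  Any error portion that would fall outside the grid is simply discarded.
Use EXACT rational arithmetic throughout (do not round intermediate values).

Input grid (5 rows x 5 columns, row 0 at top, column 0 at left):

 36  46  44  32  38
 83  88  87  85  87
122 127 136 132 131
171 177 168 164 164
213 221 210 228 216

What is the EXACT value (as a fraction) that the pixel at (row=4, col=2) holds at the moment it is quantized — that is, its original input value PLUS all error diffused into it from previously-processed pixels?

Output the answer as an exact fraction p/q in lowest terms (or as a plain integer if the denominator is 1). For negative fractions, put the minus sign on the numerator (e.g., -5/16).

Answer: 50610478514097/274877906944

Derivation:
(0,0): OLD=36 → NEW=0, ERR=36
(0,1): OLD=247/4 → NEW=0, ERR=247/4
(0,2): OLD=4545/64 → NEW=0, ERR=4545/64
(0,3): OLD=64583/1024 → NEW=0, ERR=64583/1024
(0,4): OLD=1074673/16384 → NEW=0, ERR=1074673/16384
(1,0): OLD=6773/64 → NEW=0, ERR=6773/64
(1,1): OLD=86611/512 → NEW=255, ERR=-43949/512
(1,2): OLD=1430703/16384 → NEW=0, ERR=1430703/16384
(1,3): OLD=10462835/65536 → NEW=255, ERR=-6248845/65536
(1,4): OLD=73110969/1048576 → NEW=0, ERR=73110969/1048576
(2,0): OLD=1138497/8192 → NEW=255, ERR=-950463/8192
(2,1): OLD=18979963/262144 → NEW=0, ERR=18979963/262144
(2,2): OLD=720253297/4194304 → NEW=255, ERR=-349294223/4194304
(2,3): OLD=5657271683/67108864 → NEW=0, ERR=5657271683/67108864
(2,4): OLD=197257773525/1073741824 → NEW=255, ERR=-76546391595/1073741824
(3,0): OLD=622091793/4194304 → NEW=255, ERR=-447455727/4194304
(3,1): OLD=4364978077/33554432 → NEW=255, ERR=-4191402083/33554432
(3,2): OLD=115596145007/1073741824 → NEW=0, ERR=115596145007/1073741824
(3,3): OLD=470024349999/2147483648 → NEW=255, ERR=-77583980241/2147483648
(3,4): OLD=4507478008571/34359738368 → NEW=255, ERR=-4254255275269/34359738368
(4,0): OLD=83881068927/536870912 → NEW=255, ERR=-53021013633/536870912
(4,1): OLD=2616072334431/17179869184 → NEW=255, ERR=-1764794307489/17179869184
(4,2): OLD=50610478514097/274877906944 → NEW=255, ERR=-19483387756623/274877906944
Target (4,2): original=210, with diffused error = 50610478514097/274877906944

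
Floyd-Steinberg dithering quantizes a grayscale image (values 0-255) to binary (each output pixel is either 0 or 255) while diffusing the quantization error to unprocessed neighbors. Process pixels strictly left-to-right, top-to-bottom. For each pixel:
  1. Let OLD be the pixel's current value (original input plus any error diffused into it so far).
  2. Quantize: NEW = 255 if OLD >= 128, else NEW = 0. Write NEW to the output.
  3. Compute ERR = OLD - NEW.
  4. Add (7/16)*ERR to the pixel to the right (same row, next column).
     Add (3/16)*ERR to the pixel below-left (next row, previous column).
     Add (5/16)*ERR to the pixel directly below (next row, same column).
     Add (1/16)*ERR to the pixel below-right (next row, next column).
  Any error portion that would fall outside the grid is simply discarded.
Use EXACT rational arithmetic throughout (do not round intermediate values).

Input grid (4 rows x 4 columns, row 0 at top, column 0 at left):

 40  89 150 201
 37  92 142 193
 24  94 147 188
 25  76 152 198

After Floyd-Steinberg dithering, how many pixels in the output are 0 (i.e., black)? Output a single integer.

Answer: 9

Derivation:
(0,0): OLD=40 → NEW=0, ERR=40
(0,1): OLD=213/2 → NEW=0, ERR=213/2
(0,2): OLD=6291/32 → NEW=255, ERR=-1869/32
(0,3): OLD=89829/512 → NEW=255, ERR=-40731/512
(1,0): OLD=2223/32 → NEW=0, ERR=2223/32
(1,1): OLD=37689/256 → NEW=255, ERR=-27591/256
(1,2): OLD=559805/8192 → NEW=0, ERR=559805/8192
(1,3): OLD=25478587/131072 → NEW=255, ERR=-7944773/131072
(2,0): OLD=104451/4096 → NEW=0, ERR=104451/4096
(2,1): OLD=11617025/131072 → NEW=0, ERR=11617025/131072
(2,2): OLD=49553001/262144 → NEW=255, ERR=-17293719/262144
(2,3): OLD=605939149/4194304 → NEW=255, ERR=-463608371/4194304
(3,0): OLD=103992035/2097152 → NEW=0, ERR=103992035/2097152
(3,1): OLD=3845872733/33554432 → NEW=0, ERR=3845872733/33554432
(3,2): OLD=89304865091/536870912 → NEW=255, ERR=-47597217469/536870912
(3,3): OLD=1035499632981/8589934592 → NEW=0, ERR=1035499632981/8589934592
Output grid:
  Row 0: ..##  (2 black, running=2)
  Row 1: .#.#  (2 black, running=4)
  Row 2: ..##  (2 black, running=6)
  Row 3: ..#.  (3 black, running=9)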